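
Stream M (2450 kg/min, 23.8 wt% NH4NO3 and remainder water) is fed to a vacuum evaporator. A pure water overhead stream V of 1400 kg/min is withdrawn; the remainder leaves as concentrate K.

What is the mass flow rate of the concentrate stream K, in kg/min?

Concentrate = 2450 − 1400 = 1050 kg/min.

1050 kg/min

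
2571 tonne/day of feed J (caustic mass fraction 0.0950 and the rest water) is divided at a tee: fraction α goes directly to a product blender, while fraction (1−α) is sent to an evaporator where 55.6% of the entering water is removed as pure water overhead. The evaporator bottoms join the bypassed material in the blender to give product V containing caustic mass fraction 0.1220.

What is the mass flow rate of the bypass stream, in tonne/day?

1440 tonne/day

All 2571×0.095 = 244.25 tonne/day of caustic reaches V, so V = 244.25/0.122 = 2002 tonne/day and vapour = 568.99 tonne/day.
The evaporator receives (1−α)·2571 of feed at 0.905 water and removes 0.556 of that water:
0.556×0.905×(1−α)×2571 = 568.99
(1−α) = 568.99/1293.7 = 0.4398;  α = 0.5602.
Bypass flow = 0.5602×2571 = 1440.2 tonne/day.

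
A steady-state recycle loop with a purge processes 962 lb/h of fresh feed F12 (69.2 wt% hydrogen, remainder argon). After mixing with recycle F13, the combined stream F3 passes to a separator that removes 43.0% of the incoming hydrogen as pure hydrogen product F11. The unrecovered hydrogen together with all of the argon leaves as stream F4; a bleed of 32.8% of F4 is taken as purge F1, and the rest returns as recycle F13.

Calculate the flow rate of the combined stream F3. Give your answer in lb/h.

argon enters only via F12 and leaves only via the purge: 962×0.308 = 0.328×(argon in F4), and the separator passes all argon, so argon in F3 = argon in F4 = 903.34 lb/h.
hydrogen in F3: m_A = 962×0.692 + (1−0.328)·(1−0.430)·m_A, so m_A = 665.7/0.6170 = 1079 lb/h.
F3 = 1079 + 903.34 = 1982.3 lb/h.

1982 lb/h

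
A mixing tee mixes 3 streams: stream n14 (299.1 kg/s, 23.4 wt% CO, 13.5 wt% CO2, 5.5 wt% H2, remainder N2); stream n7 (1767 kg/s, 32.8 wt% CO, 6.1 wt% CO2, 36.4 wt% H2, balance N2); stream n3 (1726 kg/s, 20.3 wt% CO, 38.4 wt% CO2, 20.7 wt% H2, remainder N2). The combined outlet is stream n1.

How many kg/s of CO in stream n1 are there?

CO out = CO in = 299.1×0.234 + 1767×0.328 + 1726×0.203 = 999.94 kg/s.

999.9 kg/s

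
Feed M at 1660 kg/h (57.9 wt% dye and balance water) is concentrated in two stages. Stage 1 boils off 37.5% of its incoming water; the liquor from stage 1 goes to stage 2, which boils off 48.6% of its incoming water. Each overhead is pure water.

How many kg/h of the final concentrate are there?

1186 kg/h

water in feed = 1660×0.421 = 698.86 kg/h.
After stage 1: water left = (1−0.375)×698.86 = 436.79; stream total = 1397.9 kg/h.
After stage 2: water left = (1−0.486)×436.79 = 224.51; final concentrate = 1185.6 kg/h.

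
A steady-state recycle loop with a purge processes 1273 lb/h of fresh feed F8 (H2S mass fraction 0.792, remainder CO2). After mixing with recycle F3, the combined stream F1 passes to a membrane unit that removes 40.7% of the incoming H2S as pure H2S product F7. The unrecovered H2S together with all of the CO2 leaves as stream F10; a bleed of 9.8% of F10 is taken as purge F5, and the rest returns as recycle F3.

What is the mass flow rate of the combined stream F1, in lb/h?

CO2 enters only via F8 and leaves only via the purge: 1273×0.208 = 0.098×(CO2 in F10), and the membrane unit passes all CO2, so CO2 in F1 = CO2 in F10 = 2701.9 lb/h.
H2S in F1: m_A = 1273×0.792 + (1−0.098)·(1−0.407)·m_A, so m_A = 1008.2/0.4651 = 2167.7 lb/h.
F1 = 2167.7 + 2701.9 = 4869.6 lb/h.

4870 lb/h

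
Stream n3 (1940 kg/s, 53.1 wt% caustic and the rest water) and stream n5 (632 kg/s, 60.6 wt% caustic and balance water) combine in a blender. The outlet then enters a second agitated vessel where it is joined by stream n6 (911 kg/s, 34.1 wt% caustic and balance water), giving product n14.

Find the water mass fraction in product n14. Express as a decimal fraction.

Overall, product flow = 3483 kg/s.
water in = 1940×0.469 + 632×0.394 + 911×0.659 = 1759.2 kg/s.
water fraction in n14 = 0.505.

0.505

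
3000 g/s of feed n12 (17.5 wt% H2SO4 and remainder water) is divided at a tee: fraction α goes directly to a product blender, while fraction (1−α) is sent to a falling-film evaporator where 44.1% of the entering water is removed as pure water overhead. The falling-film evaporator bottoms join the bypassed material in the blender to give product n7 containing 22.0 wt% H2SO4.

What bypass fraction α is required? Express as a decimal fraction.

0.438

All 3000×0.175 = 525 g/s of H2SO4 reaches n7, so n7 = 525/0.220 = 2386.4 g/s and vapour = 613.64 g/s.
The evaporator receives (1−α)·3000 of feed at 0.825 water and removes 0.441 of that water:
0.441×0.825×(1−α)×3000 = 613.64
(1−α) = 613.64/1091.5 = 0.5622;  α = 0.4378.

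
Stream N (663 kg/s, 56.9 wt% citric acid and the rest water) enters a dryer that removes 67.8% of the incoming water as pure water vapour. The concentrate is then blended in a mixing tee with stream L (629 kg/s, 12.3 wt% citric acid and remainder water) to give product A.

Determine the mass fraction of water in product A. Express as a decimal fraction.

Vapour removed = 0.678×0.431×663 = 193.74 kg/s; concentrate = 469.26 kg/s.
water reaching the mixer = 92.012 (from concentrate) + 629×0.877 = 643.65 kg/s.
Product flow = 469.26 + 629 = 1098.3 kg/s; water fraction = 0.586.

0.586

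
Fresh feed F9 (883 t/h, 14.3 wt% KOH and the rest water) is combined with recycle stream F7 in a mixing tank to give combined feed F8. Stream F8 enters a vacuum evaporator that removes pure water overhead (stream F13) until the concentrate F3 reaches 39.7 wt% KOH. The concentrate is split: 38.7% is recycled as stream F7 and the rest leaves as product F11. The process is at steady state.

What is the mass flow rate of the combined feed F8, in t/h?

1084 t/h

Overall KOH balance (none leaves overhead): KOH in fresh feed = KOH in product, i.e. 883×0.143 = (1−0.387)·F3·0.397.
F3 = 126.27/(0.397×0.613) = 518.85 t/h.
Recycle F7 = 0.387×518.85 = 200.8 t/h.
Combined feed F8 = 883 + 200.8 = 1083.8 t/h.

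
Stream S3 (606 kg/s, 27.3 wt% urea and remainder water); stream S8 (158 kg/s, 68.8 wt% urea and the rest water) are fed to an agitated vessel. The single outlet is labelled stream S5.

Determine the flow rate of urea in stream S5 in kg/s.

274.1 kg/s

urea out = urea in = 606×0.273 + 158×0.688 = 274.14 kg/s.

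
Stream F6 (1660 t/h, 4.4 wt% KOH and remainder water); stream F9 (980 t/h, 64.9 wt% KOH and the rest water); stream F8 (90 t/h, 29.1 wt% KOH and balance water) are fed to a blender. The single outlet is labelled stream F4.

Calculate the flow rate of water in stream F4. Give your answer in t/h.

1995 t/h

water out = water in = 1660×0.956 + 980×0.351 + 90×0.709 = 1994.8 t/h.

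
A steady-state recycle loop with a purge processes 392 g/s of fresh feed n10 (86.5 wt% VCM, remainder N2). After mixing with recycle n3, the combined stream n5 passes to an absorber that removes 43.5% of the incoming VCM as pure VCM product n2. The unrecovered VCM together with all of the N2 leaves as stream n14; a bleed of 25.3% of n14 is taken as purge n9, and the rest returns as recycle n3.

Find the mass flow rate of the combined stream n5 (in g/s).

795.9 g/s

N2 enters only via n10 and leaves only via the purge: 392×0.135 = 0.253×(N2 in n14), and the absorber passes all N2, so N2 in n5 = N2 in n14 = 209.17 g/s.
VCM in n5: m_A = 392×0.865 + (1−0.253)·(1−0.435)·m_A, so m_A = 339.08/0.5779 = 586.7 g/s.
n5 = 586.7 + 209.17 = 795.87 g/s.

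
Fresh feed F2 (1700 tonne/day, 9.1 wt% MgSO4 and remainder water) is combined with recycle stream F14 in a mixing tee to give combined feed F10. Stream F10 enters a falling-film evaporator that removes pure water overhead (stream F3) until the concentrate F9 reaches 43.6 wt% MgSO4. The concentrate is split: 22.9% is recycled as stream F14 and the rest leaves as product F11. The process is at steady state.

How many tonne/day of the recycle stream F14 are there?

105.4 tonne/day

Overall MgSO4 balance (none leaves overhead): MgSO4 in fresh feed = MgSO4 in product, i.e. 1700×0.091 = (1−0.229)·F9·0.436.
F9 = 154.7/(0.436×0.771) = 460.2 tonne/day.
Recycle F14 = 0.229×460.2 = 105.39 tonne/day.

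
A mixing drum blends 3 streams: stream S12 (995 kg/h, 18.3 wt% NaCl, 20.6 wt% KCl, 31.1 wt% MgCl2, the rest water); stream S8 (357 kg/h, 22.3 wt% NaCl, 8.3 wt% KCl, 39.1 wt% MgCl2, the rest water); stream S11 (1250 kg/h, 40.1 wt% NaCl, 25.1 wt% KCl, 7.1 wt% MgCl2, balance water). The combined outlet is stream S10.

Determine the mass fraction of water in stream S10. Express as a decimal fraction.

0.289

Total flow out = 995 + 357 + 1250 = 2602 kg/h.
water in = 995×0.300 + 357×0.303 + 1250×0.277 = 752.92 kg/h.
water mass fraction in S10 = 752.92/2602 = 0.289.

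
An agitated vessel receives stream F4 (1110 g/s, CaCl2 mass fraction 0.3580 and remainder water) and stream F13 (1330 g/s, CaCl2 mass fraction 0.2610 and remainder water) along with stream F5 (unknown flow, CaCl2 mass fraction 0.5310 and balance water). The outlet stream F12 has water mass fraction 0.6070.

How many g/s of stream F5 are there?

1554 g/s

Let F5 be the unknown flow. Total out = 2440 + F5.
water balance: 1695.5 + 0.469·F5 = 0.607·(2440 + F5)
(0.469 − 0.607)·F5 = 0.607×2440 − 1695.5 = -214.41
F5 = -214.41 / -0.138 = 1553.7 g/s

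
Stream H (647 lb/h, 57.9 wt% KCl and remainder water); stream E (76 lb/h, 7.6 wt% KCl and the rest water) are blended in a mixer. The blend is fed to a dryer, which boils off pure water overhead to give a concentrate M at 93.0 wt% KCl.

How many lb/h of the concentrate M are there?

409 lb/h

KCl entering = 647×0.579 + 76×0.076 = 380.39 lb/h.
All KCl reports to M, so M = 380.39/0.930 = 409.02 lb/h.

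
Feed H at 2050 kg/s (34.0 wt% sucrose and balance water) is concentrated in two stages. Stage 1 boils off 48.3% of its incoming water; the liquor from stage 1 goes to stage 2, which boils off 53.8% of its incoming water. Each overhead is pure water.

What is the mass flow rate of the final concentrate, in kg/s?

1020 kg/s

water in feed = 2050×0.660 = 1353 kg/s.
After stage 1: water left = (1−0.483)×1353 = 699.5; stream total = 1396.5 kg/s.
After stage 2: water left = (1−0.538)×699.5 = 323.17; final concentrate = 1020.2 kg/s.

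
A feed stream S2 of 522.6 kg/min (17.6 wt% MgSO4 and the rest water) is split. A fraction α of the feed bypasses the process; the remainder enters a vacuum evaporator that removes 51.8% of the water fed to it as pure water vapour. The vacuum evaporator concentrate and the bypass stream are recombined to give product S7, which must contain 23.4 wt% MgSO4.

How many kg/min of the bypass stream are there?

All 522.6×0.176 = 91.978 kg/min of MgSO4 reaches S7, so S7 = 91.978/0.234 = 393.07 kg/min and vapour = 129.53 kg/min.
The evaporator receives (1−α)·522.6 of feed at 0.824 water and removes 0.518 of that water:
0.518×0.824×(1−α)×522.6 = 129.53
(1−α) = 129.53/223.06 = 0.5807;  α = 0.4193.
Bypass flow = 0.4193×522.6 = 219.12 kg/min.

219.1 kg/min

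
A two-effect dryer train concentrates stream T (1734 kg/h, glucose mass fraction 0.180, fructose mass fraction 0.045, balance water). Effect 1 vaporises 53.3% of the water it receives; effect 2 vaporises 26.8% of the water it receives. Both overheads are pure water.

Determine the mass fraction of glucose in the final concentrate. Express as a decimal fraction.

0.367

water in feed = 1734×0.775 = 1343.9 kg/h.
After stage 1: water left = (1−0.533)×1343.9 = 627.58; stream total = 1017.7 kg/h.
After stage 2: water left = (1−0.268)×627.58 = 459.39; final concentrate = 849.54 kg/h.
glucose fraction = 312.12/849.54 = 0.367.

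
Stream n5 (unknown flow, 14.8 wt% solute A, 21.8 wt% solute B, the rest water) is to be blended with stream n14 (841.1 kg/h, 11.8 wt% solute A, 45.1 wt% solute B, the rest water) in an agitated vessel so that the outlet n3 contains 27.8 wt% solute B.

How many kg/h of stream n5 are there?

2425 kg/h

Let n5 be the unknown flow. Total out = 841.1 + n5.
solute B balance: 379.34 + 0.218·n5 = 0.278·(841.1 + n5)
(0.218 − 0.278)·n5 = 0.278×841.1 − 379.34 = -145.51
n5 = -145.51 / -0.060 = 2425.2 kg/h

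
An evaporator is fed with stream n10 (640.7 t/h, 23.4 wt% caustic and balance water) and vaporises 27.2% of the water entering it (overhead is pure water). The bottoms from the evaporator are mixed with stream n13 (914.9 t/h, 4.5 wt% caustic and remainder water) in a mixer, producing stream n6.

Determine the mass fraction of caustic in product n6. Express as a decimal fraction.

0.1344

Vapour removed = 0.272×0.766×640.7 = 133.49 t/h; concentrate = 507.21 t/h.
caustic reaching the mixer = 149.92 (from concentrate) + 914.9×0.045 = 191.09 t/h.
Product flow = 507.21 + 914.9 = 1422.1 t/h; caustic fraction = 0.1344.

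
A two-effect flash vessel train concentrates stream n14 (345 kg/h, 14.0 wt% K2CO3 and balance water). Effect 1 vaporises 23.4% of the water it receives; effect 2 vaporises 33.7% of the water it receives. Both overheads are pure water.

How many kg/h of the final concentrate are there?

199 kg/h

water in feed = 345×0.860 = 296.7 kg/h.
After stage 1: water left = (1−0.234)×296.7 = 227.27; stream total = 275.57 kg/h.
After stage 2: water left = (1−0.337)×227.27 = 150.68; final concentrate = 198.98 kg/h.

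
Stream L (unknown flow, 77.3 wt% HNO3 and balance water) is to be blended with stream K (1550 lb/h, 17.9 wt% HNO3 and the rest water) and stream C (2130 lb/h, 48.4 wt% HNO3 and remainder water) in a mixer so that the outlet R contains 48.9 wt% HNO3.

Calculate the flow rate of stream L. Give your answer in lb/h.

Let L be the unknown flow. Total out = 3680 + L.
HNO3 balance: 1308.4 + 0.773·L = 0.489·(3680 + L)
(0.773 − 0.489)·L = 0.489×3680 − 1308.4 = 491.15
L = 491.15 / 0.284 = 1729.4 lb/h

1729 lb/h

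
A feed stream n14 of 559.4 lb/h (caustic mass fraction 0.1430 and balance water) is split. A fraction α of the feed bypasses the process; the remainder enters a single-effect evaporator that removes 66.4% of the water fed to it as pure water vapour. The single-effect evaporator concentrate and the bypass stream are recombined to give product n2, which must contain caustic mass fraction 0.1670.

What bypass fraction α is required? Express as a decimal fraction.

All 559.4×0.143 = 79.994 lb/h of caustic reaches n2, so n2 = 79.994/0.167 = 479.01 lb/h and vapour = 80.393 lb/h.
The evaporator receives (1−α)·559.4 of feed at 0.857 water and removes 0.664 of that water:
0.664×0.857×(1−α)×559.4 = 80.393
(1−α) = 80.393/318.33 = 0.2525;  α = 0.7475.

0.747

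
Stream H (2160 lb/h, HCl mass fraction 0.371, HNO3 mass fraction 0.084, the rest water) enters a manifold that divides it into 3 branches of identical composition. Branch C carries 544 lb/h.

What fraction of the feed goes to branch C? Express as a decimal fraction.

0.252

Fraction to C = 544/2160 = 0.2519.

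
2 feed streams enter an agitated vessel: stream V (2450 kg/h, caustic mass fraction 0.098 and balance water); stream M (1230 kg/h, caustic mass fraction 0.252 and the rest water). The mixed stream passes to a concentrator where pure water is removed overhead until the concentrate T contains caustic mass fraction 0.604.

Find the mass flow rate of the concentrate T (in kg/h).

caustic entering = 2450×0.098 + 1230×0.252 = 550.06 kg/h.
All caustic reports to T, so T = 550.06/0.604 = 910.7 kg/h.

910.7 kg/h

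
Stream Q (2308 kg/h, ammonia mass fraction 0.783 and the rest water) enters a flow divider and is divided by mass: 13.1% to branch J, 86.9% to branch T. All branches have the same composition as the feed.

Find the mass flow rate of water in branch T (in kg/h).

Branch T total = 0.869×2308 = 2005.7 kg/h.
water in T = 0.217×2005.7 = 435.23 kg/h.

435.2 kg/h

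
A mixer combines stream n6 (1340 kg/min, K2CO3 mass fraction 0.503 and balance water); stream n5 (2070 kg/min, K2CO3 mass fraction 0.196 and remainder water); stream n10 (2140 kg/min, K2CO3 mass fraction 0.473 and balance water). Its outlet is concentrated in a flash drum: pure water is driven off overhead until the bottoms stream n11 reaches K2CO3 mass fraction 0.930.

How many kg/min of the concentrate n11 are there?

2249 kg/min

K2CO3 entering = 1340×0.503 + 2070×0.196 + 2140×0.473 = 2092 kg/min.
All K2CO3 reports to n11, so n11 = 2092/0.930 = 2249.4 kg/min.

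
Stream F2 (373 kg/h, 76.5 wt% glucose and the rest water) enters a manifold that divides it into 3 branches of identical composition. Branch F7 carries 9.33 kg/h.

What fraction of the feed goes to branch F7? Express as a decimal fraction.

Fraction to F7 = 9.33/373 = 0.0250.

0.025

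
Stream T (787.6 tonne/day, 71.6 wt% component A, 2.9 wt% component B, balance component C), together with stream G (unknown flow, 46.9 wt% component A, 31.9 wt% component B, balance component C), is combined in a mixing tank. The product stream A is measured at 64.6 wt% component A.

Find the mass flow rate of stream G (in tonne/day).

Let G be the unknown flow. Total out = 787.6 + G.
component A balance: 563.92 + 0.469·G = 0.646·(787.6 + G)
(0.469 − 0.646)·G = 0.646×787.6 − 563.92 = -55.132
G = -55.132 / -0.177 = 311.48 tonne/day

311.5 tonne/day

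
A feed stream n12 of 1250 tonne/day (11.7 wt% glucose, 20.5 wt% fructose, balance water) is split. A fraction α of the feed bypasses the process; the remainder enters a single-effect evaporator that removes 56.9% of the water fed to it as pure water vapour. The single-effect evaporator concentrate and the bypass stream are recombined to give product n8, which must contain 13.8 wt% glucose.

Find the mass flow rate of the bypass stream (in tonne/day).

756.9 tonne/day

All 1250×0.117 = 146.25 tonne/day of glucose reaches n8, so n8 = 146.25/0.138 = 1059.8 tonne/day and vapour = 190.22 tonne/day.
The evaporator receives (1−α)·1250 of feed at 0.678 water and removes 0.569 of that water:
0.569×0.678×(1−α)×1250 = 190.22
(1−α) = 190.22/482.23 = 0.3945;  α = 0.6055.
Bypass flow = 0.6055×1250 = 756.93 tonne/day.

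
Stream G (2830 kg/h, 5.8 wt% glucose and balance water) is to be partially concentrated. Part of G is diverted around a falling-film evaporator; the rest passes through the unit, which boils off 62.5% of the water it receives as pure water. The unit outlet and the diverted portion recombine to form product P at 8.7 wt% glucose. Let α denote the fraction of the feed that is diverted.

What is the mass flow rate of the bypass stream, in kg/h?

1228 kg/h

All 2830×0.058 = 164.14 kg/h of glucose reaches P, so P = 164.14/0.087 = 1886.7 kg/h and vapour = 943.33 kg/h.
The evaporator receives (1−α)·2830 of feed at 0.942 water and removes 0.625 of that water:
0.625×0.942×(1−α)×2830 = 943.33
(1−α) = 943.33/1666.2 = 0.5662;  α = 0.4338.
Bypass flow = 0.4338×2830 = 1227.7 kg/h.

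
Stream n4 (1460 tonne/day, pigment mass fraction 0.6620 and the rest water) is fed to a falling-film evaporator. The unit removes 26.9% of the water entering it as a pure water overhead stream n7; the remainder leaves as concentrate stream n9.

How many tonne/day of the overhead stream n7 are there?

water entering = 1460×0.338 = 493.48 tonne/day; overhead removed = 0.269×493.48 = 132.75 tonne/day.

132.7 tonne/day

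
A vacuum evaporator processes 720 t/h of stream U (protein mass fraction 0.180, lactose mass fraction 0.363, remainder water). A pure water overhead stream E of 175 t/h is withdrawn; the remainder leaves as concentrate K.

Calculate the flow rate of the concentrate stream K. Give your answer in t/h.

Concentrate = 720 − 175 = 545 t/h.

545 t/h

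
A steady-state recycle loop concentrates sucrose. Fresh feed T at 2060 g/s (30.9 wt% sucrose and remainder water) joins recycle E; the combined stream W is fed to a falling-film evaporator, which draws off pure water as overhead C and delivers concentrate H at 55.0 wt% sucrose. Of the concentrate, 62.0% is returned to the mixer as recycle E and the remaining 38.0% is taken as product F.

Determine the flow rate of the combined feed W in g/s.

Overall sucrose balance (none leaves overhead): sucrose in fresh feed = sucrose in product, i.e. 2060×0.309 = (1−0.620)·H·0.550.
H = 636.54/(0.550×0.380) = 3045.6 g/s.
Recycle E = 0.620×3045.6 = 1888.3 g/s.
Combined feed W = 2060 + 1888.3 = 3948.3 g/s.

3948 g/s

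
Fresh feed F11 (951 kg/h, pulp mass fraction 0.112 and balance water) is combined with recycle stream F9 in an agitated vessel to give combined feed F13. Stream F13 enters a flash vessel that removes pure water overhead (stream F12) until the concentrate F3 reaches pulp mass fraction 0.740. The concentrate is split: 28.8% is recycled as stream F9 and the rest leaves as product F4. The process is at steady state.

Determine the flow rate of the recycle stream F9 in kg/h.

Overall pulp balance (none leaves overhead): pulp in fresh feed = pulp in product, i.e. 951×0.112 = (1−0.288)·F3·0.740.
F3 = 106.51/(0.740×0.712) = 202.16 kg/h.
Recycle F9 = 0.288×202.16 = 58.221 kg/h.

58.22 kg/h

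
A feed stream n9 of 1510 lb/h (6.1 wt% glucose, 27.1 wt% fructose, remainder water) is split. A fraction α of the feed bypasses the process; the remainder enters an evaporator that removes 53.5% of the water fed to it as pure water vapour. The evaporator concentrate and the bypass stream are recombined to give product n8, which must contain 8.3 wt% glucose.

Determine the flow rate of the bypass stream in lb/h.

390.1 lb/h

All 1510×0.061 = 92.11 lb/h of glucose reaches n8, so n8 = 92.11/0.083 = 1109.8 lb/h and vapour = 400.24 lb/h.
The evaporator receives (1−α)·1510 of feed at 0.668 water and removes 0.535 of that water:
0.535×0.668×(1−α)×1510 = 400.24
(1−α) = 400.24/539.64 = 0.7417;  α = 0.2583.
Bypass flow = 0.2583×1510 = 390.07 lb/h.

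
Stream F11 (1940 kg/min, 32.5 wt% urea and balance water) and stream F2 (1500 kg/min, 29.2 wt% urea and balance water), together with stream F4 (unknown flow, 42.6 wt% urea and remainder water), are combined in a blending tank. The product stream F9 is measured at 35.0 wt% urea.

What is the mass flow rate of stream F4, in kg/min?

Let F4 be the unknown flow. Total out = 3440 + F4.
urea balance: 1068.5 + 0.426·F4 = 0.350·(3440 + F4)
(0.426 − 0.350)·F4 = 0.350×3440 − 1068.5 = 135.5
F4 = 135.5 / 0.076 = 1782.9 kg/min

1783 kg/min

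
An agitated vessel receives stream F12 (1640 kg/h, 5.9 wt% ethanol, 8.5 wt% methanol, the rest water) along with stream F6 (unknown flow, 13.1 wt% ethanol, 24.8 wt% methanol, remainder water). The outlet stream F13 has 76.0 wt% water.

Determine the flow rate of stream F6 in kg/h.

Let F6 be the unknown flow. Total out = 1640 + F6.
water balance: 1403.8 + 0.621·F6 = 0.760·(1640 + F6)
(0.621 − 0.760)·F6 = 0.760×1640 − 1403.8 = -157.44
F6 = -157.44 / -0.139 = 1132.7 kg/h

1133 kg/h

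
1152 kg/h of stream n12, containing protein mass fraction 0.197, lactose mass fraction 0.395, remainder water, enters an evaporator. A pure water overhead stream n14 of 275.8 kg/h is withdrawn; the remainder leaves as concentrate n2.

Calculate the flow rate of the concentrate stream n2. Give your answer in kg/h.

876.2 kg/h

Concentrate = 1152 − 275.8 = 876.2 kg/h.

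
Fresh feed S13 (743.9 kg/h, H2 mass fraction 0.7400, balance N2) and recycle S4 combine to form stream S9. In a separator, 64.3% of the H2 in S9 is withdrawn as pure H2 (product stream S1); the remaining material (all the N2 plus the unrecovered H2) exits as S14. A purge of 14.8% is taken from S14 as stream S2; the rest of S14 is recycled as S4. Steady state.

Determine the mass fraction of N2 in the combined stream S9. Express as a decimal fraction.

0.6229

N2 enters only via S13 and leaves only via the purge: 743.9×0.260 = 0.148×(N2 in S14), and the separator passes all N2, so N2 in S9 = N2 in S14 = 1306.9 kg/h.
H2 in S9: m_A = 743.9×0.740 + (1−0.148)·(1−0.643)·m_A, so m_A = 550.49/0.6958 = 791.11 kg/h.
S9 = 791.11 + 1306.9 = 2098 kg/h.
N2 fraction in S9 = 1306.9/2098 = 0.6229.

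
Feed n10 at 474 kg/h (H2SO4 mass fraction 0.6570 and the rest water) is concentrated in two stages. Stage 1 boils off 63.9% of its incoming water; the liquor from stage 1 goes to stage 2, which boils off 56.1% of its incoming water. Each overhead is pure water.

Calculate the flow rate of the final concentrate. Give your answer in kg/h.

337.2 kg/h

water in feed = 474×0.343 = 162.58 kg/h.
After stage 1: water left = (1−0.639)×162.58 = 58.692; stream total = 370.11 kg/h.
After stage 2: water left = (1−0.561)×58.692 = 25.766; final concentrate = 337.18 kg/h.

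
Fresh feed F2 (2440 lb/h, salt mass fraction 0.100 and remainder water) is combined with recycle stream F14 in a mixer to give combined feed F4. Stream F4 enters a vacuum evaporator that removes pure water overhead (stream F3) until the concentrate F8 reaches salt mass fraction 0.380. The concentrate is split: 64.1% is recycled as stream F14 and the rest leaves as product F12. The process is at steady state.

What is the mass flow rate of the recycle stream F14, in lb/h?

Overall salt balance (none leaves overhead): salt in fresh feed = salt in product, i.e. 2440×0.100 = (1−0.641)·F8·0.380.
F8 = 244/(0.380×0.359) = 1788.6 lb/h.
Recycle F14 = 0.641×1788.6 = 1146.5 lb/h.

1146 lb/h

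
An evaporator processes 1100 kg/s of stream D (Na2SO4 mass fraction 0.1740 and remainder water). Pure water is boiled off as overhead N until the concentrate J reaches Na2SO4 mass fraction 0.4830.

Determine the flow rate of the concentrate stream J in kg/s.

Na2SO4 is conserved: 1100×0.174 = 191.4 kg/s all reports to the concentrate.
Concentrate = 191.4/(target fraction) = 396.27 kg/s.

396.3 kg/s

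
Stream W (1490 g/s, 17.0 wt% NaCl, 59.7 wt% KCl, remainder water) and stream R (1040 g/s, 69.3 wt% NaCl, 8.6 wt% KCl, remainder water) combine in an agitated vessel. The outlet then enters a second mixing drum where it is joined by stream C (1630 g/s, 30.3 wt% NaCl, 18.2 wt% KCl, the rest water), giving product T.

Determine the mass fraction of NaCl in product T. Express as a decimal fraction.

Overall, product flow = 4160 g/s.
NaCl in = 1490×0.170 + 1040×0.693 + 1630×0.303 = 1467.9 g/s.
NaCl fraction in T = 0.353.

0.353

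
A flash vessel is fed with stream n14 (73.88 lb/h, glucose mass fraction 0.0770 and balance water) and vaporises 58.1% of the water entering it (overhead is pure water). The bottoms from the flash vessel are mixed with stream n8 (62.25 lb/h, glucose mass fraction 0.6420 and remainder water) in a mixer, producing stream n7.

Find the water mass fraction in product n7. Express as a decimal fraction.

0.5270

Vapour removed = 0.581×0.923×73.88 = 39.619 lb/h; concentrate = 34.261 lb/h.
water reaching the mixer = 28.572 (from concentrate) + 62.25×0.358 = 50.858 lb/h.
Product flow = 34.261 + 62.25 = 96.511 lb/h; water fraction = 0.5270.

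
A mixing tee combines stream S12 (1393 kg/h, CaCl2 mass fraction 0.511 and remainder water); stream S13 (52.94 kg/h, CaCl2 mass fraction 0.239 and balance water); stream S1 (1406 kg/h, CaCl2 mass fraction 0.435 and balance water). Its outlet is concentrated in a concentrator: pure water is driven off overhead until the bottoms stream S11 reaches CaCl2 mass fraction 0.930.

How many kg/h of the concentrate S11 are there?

1437 kg/h

CaCl2 entering = 1393×0.511 + 52.94×0.239 + 1406×0.435 = 1336.1 kg/h.
All CaCl2 reports to S11, so S11 = 1336.1/0.930 = 1436.7 kg/h.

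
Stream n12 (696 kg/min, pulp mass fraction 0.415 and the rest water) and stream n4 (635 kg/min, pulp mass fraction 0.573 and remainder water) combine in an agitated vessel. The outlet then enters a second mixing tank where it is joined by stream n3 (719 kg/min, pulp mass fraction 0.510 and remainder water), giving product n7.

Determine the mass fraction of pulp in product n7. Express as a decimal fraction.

0.497

Overall, product flow = 2050 kg/min.
pulp in = 696×0.415 + 635×0.573 + 719×0.510 = 1019.4 kg/min.
pulp fraction in n7 = 0.497.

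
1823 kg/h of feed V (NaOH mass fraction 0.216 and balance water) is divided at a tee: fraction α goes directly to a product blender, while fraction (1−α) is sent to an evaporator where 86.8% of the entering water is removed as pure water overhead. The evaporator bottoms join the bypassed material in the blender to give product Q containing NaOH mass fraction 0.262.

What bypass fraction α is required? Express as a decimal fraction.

All 1823×0.216 = 393.77 kg/h of NaOH reaches Q, so Q = 393.77/0.262 = 1502.9 kg/h and vapour = 320.07 kg/h.
The evaporator receives (1−α)·1823 of feed at 0.784 water and removes 0.868 of that water:
0.868×0.784×(1−α)×1823 = 320.07
(1−α) = 320.07/1240.6 = 0.2580;  α = 0.7420.

0.742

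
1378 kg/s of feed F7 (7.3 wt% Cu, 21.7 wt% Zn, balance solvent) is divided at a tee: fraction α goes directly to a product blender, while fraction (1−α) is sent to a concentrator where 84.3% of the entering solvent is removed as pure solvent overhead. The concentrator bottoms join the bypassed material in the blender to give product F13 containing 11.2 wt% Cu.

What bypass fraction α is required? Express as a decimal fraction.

All 1378×0.073 = 100.59 kg/s of Cu reaches F13, so F13 = 100.59/0.112 = 898.16 kg/s and vapour = 479.84 kg/s.
The evaporator receives (1−α)·1378 of feed at 0.710 solvent and removes 0.843 of that solvent:
0.843×0.710×(1−α)×1378 = 479.84
(1−α) = 479.84/824.77 = 0.5818;  α = 0.4182.

0.418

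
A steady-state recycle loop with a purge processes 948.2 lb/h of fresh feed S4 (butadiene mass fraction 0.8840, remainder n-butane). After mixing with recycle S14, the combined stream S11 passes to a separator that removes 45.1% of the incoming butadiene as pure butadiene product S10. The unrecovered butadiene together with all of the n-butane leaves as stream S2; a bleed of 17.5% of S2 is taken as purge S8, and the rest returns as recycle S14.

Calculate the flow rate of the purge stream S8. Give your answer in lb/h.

257.2 lb/h

n-butane enters only via S4 and leaves only via the purge: 948.2×0.116 = 0.175×(n-butane in S2), and the separator passes all n-butane, so n-butane in S11 = n-butane in S2 = 628.52 lb/h.
butadiene in S11: m_A = 948.2×0.884 + (1−0.175)·(1−0.451)·m_A, so m_A = 838.21/0.5471 = 1532.2 lb/h.
S2 = (1−0.451)×1532.2 + 628.52 = 1469.7 lb/h.
Purge S8 = 0.175×1469.7 = 257.19 lb/h.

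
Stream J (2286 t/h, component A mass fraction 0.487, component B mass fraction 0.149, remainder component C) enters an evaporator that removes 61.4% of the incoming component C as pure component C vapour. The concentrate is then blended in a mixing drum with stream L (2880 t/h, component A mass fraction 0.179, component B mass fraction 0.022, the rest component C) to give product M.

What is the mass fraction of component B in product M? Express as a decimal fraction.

Vapour removed = 0.614×0.364×2286 = 510.91 t/h; concentrate = 1775.1 t/h.
component B reaching the mixer = 340.61 (from concentrate) + 2880×0.022 = 403.97 t/h.
Product flow = 1775.1 + 2880 = 4655.1 t/h; component B fraction = 0.087.

0.087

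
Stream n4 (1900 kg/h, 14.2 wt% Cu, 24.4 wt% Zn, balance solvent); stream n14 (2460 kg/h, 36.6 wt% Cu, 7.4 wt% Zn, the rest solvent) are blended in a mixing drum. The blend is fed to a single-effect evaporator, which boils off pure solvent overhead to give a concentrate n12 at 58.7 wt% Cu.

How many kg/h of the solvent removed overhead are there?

Cu entering = 1900×0.142 + 2460×0.366 = 1170.2 kg/h.
All Cu reports to n12, so n12 = 1170.2/0.587 = 1993.5 kg/h.
Total feed = 4360 kg/h; overhead = 4360 − 1993.5 = 2366.5 kg/h.

2367 kg/h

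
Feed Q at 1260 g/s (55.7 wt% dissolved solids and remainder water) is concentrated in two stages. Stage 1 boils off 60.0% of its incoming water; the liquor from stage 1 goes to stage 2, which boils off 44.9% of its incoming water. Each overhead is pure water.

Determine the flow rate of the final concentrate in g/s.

824.8 g/s

water in feed = 1260×0.443 = 558.18 g/s.
After stage 1: water left = (1−0.600)×558.18 = 223.27; stream total = 925.09 g/s.
After stage 2: water left = (1−0.449)×223.27 = 123.02; final concentrate = 824.84 g/s.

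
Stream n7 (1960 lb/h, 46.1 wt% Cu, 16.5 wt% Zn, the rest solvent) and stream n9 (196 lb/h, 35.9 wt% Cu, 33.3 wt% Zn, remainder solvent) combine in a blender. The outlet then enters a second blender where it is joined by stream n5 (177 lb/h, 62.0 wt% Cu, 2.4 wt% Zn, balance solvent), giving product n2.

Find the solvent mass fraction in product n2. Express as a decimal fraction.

0.3671

Overall, product flow = 2333 lb/h.
solvent in = 1960×0.374 + 196×0.308 + 177×0.356 = 856.42 lb/h.
solvent fraction in n2 = 0.3671.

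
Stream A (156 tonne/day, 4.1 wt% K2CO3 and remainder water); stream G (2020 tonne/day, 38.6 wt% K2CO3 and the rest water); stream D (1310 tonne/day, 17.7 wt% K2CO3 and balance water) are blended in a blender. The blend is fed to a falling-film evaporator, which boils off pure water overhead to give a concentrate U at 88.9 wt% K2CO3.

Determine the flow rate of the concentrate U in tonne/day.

1145 tonne/day

K2CO3 entering = 156×0.041 + 2020×0.386 + 1310×0.177 = 1018 tonne/day.
All K2CO3 reports to U, so U = 1018/0.889 = 1145.1 tonne/day.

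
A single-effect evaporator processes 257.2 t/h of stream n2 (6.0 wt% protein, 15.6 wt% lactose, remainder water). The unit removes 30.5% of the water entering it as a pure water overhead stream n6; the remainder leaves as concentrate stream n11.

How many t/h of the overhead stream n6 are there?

61.5 t/h

water entering = 257.2×0.784 = 201.64 t/h; overhead removed = 0.305×201.64 = 61.502 t/h.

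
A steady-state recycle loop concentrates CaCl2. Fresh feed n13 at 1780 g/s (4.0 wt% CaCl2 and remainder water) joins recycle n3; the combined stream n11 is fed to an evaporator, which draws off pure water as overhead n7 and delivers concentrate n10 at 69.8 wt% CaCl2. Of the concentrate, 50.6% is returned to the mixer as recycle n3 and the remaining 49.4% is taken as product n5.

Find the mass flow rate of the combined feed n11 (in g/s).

1884 g/s

Overall CaCl2 balance (none leaves overhead): CaCl2 in fresh feed = CaCl2 in product, i.e. 1780×0.040 = (1−0.506)·n10·0.698.
n10 = 71.2/(0.698×0.494) = 206.49 g/s.
Recycle n3 = 0.506×206.49 = 104.48 g/s.
Combined feed n11 = 1780 + 104.48 = 1884.5 g/s.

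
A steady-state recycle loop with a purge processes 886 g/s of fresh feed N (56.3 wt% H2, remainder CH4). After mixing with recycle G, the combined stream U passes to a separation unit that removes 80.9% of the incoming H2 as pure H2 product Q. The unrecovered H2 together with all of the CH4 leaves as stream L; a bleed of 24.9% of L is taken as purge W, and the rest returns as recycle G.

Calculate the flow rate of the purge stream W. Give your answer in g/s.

414.9 g/s

CH4 enters only via N and leaves only via the purge: 886×0.437 = 0.249×(CH4 in L), and the separation unit passes all CH4, so CH4 in U = CH4 in L = 1554.9 g/s.
H2 in U: m_A = 886×0.563 + (1−0.249)·(1−0.809)·m_A, so m_A = 498.82/0.8566 = 582.35 g/s.
L = (1−0.809)×582.35 + 1554.9 = 1666.2 g/s.
Purge W = 0.249×1666.2 = 414.88 g/s.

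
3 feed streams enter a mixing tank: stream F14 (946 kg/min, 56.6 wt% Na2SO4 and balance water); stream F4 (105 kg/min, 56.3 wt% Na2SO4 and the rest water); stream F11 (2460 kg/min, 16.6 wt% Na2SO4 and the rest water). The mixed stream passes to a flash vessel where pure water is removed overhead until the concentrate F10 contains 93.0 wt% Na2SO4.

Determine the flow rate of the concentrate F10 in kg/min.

1078 kg/min

Na2SO4 entering = 946×0.566 + 105×0.563 + 2460×0.166 = 1002.9 kg/min.
All Na2SO4 reports to F10, so F10 = 1002.9/0.930 = 1078.4 kg/min.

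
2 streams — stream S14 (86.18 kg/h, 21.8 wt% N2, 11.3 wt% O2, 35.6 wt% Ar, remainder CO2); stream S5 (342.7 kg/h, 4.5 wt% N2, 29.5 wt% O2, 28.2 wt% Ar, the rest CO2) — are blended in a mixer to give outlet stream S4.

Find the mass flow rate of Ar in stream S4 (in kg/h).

127.3 kg/h

Ar out = Ar in = 86.18×0.356 + 342.7×0.282 = 127.32 kg/h.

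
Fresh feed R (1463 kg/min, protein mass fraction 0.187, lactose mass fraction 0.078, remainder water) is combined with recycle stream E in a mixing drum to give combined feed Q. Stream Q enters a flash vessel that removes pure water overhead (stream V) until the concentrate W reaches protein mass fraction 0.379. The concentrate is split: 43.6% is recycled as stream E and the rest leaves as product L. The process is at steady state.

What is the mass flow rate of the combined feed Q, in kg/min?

2021 kg/min

Overall protein balance (none leaves overhead): protein in fresh feed = protein in product, i.e. 1463×0.187 = (1−0.436)·W·0.379.
W = 273.58/(0.379×0.564) = 1279.9 kg/min.
Recycle E = 0.436×1279.9 = 558.03 kg/min.
Combined feed Q = 1463 + 558.03 = 2021 kg/min.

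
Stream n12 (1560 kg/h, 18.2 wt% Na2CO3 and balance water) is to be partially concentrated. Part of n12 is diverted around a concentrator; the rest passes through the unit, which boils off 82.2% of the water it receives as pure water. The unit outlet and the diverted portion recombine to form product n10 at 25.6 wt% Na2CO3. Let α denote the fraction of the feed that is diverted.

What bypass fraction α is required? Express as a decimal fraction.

0.570

All 1560×0.182 = 283.92 kg/h of Na2CO3 reaches n10, so n10 = 283.92/0.256 = 1109.1 kg/h and vapour = 450.94 kg/h.
The evaporator receives (1−α)·1560 of feed at 0.818 water and removes 0.822 of that water:
0.822×0.818×(1−α)×1560 = 450.94
(1−α) = 450.94/1048.9 = 0.4299;  α = 0.5701.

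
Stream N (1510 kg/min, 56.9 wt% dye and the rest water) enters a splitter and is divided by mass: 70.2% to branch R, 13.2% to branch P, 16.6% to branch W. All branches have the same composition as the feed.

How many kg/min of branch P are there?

Branch P flow = 0.132×1510 = 199.32 kg/min.

199.3 kg/min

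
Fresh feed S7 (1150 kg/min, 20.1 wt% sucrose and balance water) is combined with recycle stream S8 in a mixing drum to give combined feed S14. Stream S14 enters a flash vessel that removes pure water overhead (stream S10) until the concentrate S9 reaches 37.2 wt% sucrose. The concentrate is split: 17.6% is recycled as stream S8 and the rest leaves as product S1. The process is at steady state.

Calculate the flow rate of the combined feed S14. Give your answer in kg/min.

1283 kg/min

Overall sucrose balance (none leaves overhead): sucrose in fresh feed = sucrose in product, i.e. 1150×0.201 = (1−0.176)·S9·0.372.
S9 = 231.15/(0.372×0.824) = 754.09 kg/min.
Recycle S8 = 0.176×754.09 = 132.72 kg/min.
Combined feed S14 = 1150 + 132.72 = 1282.7 kg/min.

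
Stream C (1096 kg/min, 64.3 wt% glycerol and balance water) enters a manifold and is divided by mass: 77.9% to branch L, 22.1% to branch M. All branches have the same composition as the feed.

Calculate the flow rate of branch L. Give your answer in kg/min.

Branch L flow = 0.779×1096 = 853.78 kg/min.

853.8 kg/min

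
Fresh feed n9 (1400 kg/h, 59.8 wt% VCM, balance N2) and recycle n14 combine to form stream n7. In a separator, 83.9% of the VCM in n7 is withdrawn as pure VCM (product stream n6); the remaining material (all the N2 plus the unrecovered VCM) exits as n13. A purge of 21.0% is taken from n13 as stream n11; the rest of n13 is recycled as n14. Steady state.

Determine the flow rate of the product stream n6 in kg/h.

VCM in n7: m_A = 1400×0.598 + (1−0.210)·(1−0.839)·m_A, so m_A = 837.2/0.8728 = 959.2 kg/h.
Product n6 = 0.839×959.2 = 804.77 kg/h.

804.8 kg/h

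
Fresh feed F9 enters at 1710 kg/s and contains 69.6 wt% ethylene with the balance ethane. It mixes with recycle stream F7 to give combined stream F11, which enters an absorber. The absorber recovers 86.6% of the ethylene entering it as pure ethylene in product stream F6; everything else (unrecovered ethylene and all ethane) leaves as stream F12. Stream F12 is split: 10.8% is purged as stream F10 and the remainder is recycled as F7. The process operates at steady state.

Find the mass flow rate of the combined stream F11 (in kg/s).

ethane enters only via F9 and leaves only via the purge: 1710×0.304 = 0.108×(ethane in F12), and the absorber passes all ethane, so ethane in F11 = ethane in F12 = 4813.3 kg/s.
ethylene in F11: m_A = 1710×0.696 + (1−0.108)·(1−0.866)·m_A, so m_A = 1190.2/0.8805 = 1351.7 kg/s.
F11 = 1351.7 + 4813.3 = 6165.1 kg/s.

6165 kg/s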